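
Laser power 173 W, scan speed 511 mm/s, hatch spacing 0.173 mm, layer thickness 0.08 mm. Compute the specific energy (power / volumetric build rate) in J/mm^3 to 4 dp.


Build rate = 511 * 0.173 * 0.08 = 7.07224 mm^3/s
SE = 173 / 7.07224 = 24.4618 J/mm^3


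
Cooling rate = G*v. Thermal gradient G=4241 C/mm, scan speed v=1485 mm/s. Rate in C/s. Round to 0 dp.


CR = 4241 * 1485 = 6297885 C/s


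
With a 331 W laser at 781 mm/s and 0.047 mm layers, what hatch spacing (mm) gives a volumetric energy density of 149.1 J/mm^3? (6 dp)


h = 331 / (149.1*781*0.047) = 0.060479 mm


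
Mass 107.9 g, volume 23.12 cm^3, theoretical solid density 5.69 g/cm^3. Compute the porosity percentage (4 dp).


rho_part = 107.9 / 23.12 = 4.66695502 g/cm^3
Porosity = (1 - 4.66695502/5.69)*100 = 17.9797 %


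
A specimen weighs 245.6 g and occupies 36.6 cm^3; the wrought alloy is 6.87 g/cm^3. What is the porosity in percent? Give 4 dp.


rho_part = 245.6 / 36.6 = 6.71038251 g/cm^3
Porosity = (1 - 6.71038251/6.87)*100 = 2.3234 %


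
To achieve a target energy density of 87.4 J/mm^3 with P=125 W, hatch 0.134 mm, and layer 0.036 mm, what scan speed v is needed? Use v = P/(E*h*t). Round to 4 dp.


v = 125 / (87.4*0.134*0.036) = 296.4772 mm/s


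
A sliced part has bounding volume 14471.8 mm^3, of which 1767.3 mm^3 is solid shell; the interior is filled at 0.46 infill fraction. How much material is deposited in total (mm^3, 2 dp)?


V_infill = (14471.8 - 1767.3) * 0.46 = 5844.07
V_total = 1767.3 + 5844.07 = 7611.37 mm^3


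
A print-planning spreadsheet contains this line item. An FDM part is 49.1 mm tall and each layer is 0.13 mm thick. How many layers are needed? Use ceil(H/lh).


Layers = ceil(49.1/0.13) = 378


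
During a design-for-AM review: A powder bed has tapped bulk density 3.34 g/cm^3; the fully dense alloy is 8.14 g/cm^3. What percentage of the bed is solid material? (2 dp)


Packing = (3.34/8.14)*100 = 41.03 %


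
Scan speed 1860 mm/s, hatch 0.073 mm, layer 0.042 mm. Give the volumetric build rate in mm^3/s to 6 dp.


Rate = 1860 * 0.073 * 0.042 = 5.70276 mm^3/s


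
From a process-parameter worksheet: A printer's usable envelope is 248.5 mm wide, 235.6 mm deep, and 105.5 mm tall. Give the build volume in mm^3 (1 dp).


V = 248.5 * 235.6 * 105.5 = 6176666.3 mm^3


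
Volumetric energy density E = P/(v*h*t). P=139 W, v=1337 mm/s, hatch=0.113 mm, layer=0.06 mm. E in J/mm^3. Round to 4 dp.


E = 139 / (1337*0.113*0.06) = 15.3339 J/mm^3


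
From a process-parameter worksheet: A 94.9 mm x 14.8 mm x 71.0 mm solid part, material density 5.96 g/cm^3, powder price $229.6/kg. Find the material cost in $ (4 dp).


V = 94.9 * 14.8 * 71.0 = 99720.92 mm^3 = 99.72092 cm^3
Mass = 99.72092 * 5.96 / 1000 = 0.59433668 kg
Cost = 0.59433668 * 229.6 = 136.4597 $


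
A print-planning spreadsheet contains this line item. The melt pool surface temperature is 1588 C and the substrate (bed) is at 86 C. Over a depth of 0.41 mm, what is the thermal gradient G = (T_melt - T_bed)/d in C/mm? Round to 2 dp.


G = (1588-86)/0.41 = 3663.41 C/mm


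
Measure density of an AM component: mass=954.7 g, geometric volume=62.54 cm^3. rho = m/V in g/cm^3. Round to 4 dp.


rho = 954.7 / 62.54 = 15.2654 g/cm^3


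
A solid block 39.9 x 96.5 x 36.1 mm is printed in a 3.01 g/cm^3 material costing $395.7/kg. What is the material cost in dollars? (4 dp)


V = 39.9 * 96.5 * 36.1 = 138997.635 mm^3 = 138.997635 cm^3
Mass = 138.997635 * 3.01 / 1000 = 0.41838288 kg
Cost = 0.41838288 * 395.7 = 165.5541 $


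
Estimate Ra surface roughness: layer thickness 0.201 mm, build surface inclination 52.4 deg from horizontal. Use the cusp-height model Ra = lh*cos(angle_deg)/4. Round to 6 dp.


Ra = 0.201 * cos(52.4) / 4 = 0.03066 mm


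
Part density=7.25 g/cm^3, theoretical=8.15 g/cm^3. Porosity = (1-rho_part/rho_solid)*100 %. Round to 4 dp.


Porosity = (1-7.25/8.15)*100 = 11.0429 %


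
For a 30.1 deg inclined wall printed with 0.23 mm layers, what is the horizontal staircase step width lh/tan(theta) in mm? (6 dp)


step = 0.23 / tan(30.1) = 0.396771 mm


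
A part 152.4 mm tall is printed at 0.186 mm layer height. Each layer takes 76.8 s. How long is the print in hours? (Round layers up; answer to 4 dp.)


Layers = ceil(152.4/0.186) = 820
t = 820 * 76.8 / 3600 = 17.4933 hrs


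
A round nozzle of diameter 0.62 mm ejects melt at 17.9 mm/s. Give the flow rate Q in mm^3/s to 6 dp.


A = pi*(0.62/2)^2 = 0.30190705 mm^2
Q = 0.30190705 * 17.9 = 5.404136 mm^3/s


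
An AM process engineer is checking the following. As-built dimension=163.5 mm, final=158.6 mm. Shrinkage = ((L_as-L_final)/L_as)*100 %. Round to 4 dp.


Shrinkage = ((163.5-158.6)/163.5)*100 = 2.9969 %


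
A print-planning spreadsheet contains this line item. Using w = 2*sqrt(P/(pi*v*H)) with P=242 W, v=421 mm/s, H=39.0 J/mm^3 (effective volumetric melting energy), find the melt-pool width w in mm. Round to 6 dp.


w = 2*sqrt(242/(pi*421*39.0)) = 0.13699 mm


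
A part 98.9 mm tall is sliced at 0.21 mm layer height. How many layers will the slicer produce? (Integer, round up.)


Layers = ceil(98.9/0.21) = 471


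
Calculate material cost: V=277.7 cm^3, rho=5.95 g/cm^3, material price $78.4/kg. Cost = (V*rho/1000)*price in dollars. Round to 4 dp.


Mass = 277.7*5.95/1000 = 1.652315 kg
Cost = 1.652315 * 78.4 = 129.5415 $


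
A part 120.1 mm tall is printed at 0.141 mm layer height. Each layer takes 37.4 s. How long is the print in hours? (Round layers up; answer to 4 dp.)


Layers = ceil(120.1/0.141) = 852
t = 852 * 37.4 / 3600 = 8.8513 hrs


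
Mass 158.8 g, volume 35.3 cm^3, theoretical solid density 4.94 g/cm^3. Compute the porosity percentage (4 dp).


rho_part = 158.8 / 35.3 = 4.49858357 g/cm^3
Porosity = (1 - 4.49858357/4.94)*100 = 8.9356 %


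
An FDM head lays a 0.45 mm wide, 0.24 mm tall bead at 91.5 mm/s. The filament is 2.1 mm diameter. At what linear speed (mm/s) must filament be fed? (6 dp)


Q = 0.45 * 0.24 * 91.5 = 9.882 mm^3/s
A_fil = pi*(2.1/2)^2 = 3.4636059 mm^2
v_feed = 9.882 / 3.4636059 = 2.853096 mm/s


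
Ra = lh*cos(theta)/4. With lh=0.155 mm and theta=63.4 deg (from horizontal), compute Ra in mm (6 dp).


Ra = 0.155 * cos(63.4) / 4 = 0.017351 mm


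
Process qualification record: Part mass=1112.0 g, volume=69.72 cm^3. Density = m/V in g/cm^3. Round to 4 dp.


rho = 1112.0 / 69.72 = 15.9495 g/cm^3


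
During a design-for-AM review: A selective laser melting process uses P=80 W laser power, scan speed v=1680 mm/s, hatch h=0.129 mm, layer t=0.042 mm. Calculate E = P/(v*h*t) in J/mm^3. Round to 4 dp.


E = 80 / (1680*0.129*0.042) = 8.789 J/mm^3


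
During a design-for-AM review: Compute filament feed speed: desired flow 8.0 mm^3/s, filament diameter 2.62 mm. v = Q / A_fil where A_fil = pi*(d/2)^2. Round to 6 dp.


A = pi*(2.62/2)^2 = 5.391287
v = 8.0 / 5.391287 = 1.483876 mm/s


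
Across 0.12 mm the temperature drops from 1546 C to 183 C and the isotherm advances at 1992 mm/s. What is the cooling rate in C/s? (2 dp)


G = (1546-183)/0.12 = 11358.33333333 C/mm
CR = 11358.33333333 * 1992 = 22625800.0 C/s


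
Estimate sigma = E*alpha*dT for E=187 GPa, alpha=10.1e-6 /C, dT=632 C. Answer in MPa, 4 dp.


sigma = 187*1000 * 10.1e-6 * 632 = 1193.6584 MPa


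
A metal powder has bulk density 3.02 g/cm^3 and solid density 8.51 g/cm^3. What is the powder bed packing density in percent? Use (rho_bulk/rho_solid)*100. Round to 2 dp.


Packing = (3.02/8.51)*100 = 35.49 %


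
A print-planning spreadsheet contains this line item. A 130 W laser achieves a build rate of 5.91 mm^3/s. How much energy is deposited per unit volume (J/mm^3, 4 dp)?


SE = 130 / 5.91 = 21.9966 J/mm^3


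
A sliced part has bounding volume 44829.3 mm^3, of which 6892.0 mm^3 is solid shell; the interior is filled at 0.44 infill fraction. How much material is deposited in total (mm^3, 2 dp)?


V_infill = (44829.3 - 6892.0) * 0.44 = 16692.41
V_total = 6892.0 + 16692.41 = 23584.41 mm^3


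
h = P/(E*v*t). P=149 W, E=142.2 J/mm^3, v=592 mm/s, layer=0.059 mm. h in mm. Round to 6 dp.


h = 149 / (142.2*592*0.059) = 0.029999 mm


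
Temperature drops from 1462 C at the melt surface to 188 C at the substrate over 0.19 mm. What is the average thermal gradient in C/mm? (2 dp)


G = (1462-188)/0.19 = 6705.26 C/mm


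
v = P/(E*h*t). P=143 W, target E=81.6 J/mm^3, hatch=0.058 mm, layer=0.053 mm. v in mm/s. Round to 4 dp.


v = 143 / (81.6*0.058*0.053) = 570.0882 mm/s


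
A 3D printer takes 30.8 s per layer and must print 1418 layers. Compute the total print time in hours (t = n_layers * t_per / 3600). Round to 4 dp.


t = 1418 * 30.8 / 3600 = 12.1318 hrs


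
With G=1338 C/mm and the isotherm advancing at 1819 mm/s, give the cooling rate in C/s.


CR = 1338 * 1819 = 2433822 C/s


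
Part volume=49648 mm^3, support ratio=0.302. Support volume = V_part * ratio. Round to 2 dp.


V_support = 49648 * 0.302 = 14993.7 mm^3


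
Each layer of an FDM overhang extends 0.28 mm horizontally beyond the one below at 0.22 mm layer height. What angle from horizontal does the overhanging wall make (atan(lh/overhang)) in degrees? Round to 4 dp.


angle = atan(0.22/0.28) = 38.1572 degrees


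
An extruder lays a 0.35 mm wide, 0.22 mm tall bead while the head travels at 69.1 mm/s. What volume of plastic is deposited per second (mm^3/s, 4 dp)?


Rate = 0.35 * 0.22 * 69.1 = 5.3207 mm^3/s


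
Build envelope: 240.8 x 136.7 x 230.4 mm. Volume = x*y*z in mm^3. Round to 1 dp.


V = 240.8 * 136.7 * 230.4 = 7584159.7 mm^3


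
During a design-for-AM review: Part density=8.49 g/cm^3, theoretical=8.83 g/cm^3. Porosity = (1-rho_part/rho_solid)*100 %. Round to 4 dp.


Porosity = (1-8.49/8.83)*100 = 3.8505 %


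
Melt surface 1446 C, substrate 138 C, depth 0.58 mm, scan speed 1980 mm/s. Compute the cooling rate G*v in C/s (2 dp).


G = (1446-138)/0.58 = 2255.17241379 C/mm
CR = 2255.17241379 * 1980 = 4465241.38 C/s


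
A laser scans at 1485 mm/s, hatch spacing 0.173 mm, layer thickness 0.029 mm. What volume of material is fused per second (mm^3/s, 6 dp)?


Rate = 1485 * 0.173 * 0.029 = 7.450245 mm^3/s


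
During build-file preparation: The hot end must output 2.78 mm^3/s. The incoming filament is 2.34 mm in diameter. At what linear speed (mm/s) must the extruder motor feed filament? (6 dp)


A = pi*(2.34/2)^2 = 4.300526
v = 2.78 / 4.300526 = 0.646433 mm/s


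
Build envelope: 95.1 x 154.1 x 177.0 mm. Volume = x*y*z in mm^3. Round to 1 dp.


V = 95.1 * 154.1 * 177.0 = 2593919.1 mm^3


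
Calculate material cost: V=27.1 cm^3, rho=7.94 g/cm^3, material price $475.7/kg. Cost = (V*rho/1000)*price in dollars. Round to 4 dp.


Mass = 27.1*7.94/1000 = 0.215174 kg
Cost = 0.215174 * 475.7 = 102.3583 $


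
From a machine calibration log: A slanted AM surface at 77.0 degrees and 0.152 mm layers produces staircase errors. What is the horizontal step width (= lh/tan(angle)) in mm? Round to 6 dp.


step = 0.152 / tan(77.0) = 0.035092 mm


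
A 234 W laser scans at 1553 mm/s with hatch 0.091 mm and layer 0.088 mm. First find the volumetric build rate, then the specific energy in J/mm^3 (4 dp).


Build rate = 1553 * 0.091 * 0.088 = 12.436424 mm^3/s
SE = 234 / 12.436424 = 18.8157 J/mm^3


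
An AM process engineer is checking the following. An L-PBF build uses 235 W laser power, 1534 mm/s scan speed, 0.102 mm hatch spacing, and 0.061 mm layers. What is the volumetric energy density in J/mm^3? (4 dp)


E = 235 / (1534*0.102*0.061) = 24.6214 J/mm^3


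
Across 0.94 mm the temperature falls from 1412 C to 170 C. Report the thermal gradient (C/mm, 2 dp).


G = (1412-170)/0.94 = 1321.28 C/mm


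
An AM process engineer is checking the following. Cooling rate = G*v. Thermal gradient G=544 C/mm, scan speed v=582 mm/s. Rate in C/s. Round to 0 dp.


CR = 544 * 582 = 316608 C/s


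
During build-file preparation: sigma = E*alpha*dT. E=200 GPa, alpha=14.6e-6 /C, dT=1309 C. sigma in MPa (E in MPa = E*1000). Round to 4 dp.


sigma = 200*1000 * 14.6e-6 * 1309 = 3822.28 MPa


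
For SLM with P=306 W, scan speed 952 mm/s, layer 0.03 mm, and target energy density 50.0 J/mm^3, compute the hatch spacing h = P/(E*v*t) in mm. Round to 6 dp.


h = 306 / (50.0*952*0.03) = 0.214286 mm


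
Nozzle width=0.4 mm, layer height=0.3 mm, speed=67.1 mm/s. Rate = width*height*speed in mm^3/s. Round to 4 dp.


Rate = 0.4 * 0.3 * 67.1 = 8.052 mm^3/s


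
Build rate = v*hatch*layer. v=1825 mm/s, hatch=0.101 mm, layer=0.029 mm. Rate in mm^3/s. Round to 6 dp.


Rate = 1825 * 0.101 * 0.029 = 5.345425 mm^3/s


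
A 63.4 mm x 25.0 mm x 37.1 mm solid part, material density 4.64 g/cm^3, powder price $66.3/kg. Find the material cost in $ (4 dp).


V = 63.4 * 25.0 * 37.1 = 58803.5 mm^3 = 58.8035 cm^3
Mass = 58.8035 * 4.64 / 1000 = 0.27284824 kg
Cost = 0.27284824 * 66.3 = 18.0898 $


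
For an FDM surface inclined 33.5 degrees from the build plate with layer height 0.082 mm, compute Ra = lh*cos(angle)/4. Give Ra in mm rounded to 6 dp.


Ra = 0.082 * cos(33.5) / 4 = 0.017095 mm


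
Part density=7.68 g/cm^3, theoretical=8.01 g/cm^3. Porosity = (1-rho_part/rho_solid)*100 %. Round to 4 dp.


Porosity = (1-7.68/8.01)*100 = 4.1199 %


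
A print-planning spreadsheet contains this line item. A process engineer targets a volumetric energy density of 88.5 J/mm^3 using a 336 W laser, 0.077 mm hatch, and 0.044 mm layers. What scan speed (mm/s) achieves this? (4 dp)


v = 336 / (88.5*0.077*0.044) = 1120.6051 mm/s


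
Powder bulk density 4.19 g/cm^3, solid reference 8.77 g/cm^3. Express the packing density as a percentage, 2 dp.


Packing = (4.19/8.77)*100 = 47.78 %


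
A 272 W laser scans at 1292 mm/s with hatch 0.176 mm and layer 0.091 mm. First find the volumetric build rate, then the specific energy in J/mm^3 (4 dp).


Build rate = 1292 * 0.176 * 0.091 = 20.692672 mm^3/s
SE = 272 / 20.692672 = 13.1447 J/mm^3


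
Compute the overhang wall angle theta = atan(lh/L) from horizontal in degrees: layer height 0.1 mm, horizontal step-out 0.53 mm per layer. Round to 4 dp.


angle = atan(0.1/0.53) = 10.6849 degrees


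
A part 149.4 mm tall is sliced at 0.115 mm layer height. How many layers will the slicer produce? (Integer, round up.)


Layers = ceil(149.4/0.115) = 1300


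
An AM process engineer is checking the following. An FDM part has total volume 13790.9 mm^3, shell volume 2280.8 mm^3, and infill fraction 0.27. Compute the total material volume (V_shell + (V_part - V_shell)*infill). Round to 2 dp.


V_infill = (13790.9 - 2280.8) * 0.27 = 3107.73
V_total = 2280.8 + 3107.73 = 5388.53 mm^3


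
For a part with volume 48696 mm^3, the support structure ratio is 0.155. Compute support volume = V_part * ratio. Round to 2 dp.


V_support = 48696 * 0.155 = 7547.88 mm^3


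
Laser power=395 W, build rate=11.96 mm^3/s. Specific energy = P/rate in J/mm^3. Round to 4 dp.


SE = 395 / 11.96 = 33.0268 J/mm^3


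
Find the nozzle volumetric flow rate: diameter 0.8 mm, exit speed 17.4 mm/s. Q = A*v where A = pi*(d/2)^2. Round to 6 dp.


A = pi*(0.8/2)^2 = 0.50265482 mm^2
Q = 0.50265482 * 17.4 = 8.746194 mm^3/s


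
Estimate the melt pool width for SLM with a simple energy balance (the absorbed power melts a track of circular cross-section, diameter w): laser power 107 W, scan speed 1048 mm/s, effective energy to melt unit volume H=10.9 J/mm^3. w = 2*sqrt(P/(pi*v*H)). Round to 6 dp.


w = 2*sqrt(107/(pi*1048*10.9)) = 0.109208 mm


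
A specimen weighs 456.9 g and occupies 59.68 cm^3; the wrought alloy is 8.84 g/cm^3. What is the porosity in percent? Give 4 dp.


rho_part = 456.9 / 59.68 = 7.6558311 g/cm^3
Porosity = (1 - 7.6558311/8.84)*100 = 13.3956 %


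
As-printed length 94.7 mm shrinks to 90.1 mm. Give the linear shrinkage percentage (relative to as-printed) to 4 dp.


Shrinkage = ((94.7-90.1)/94.7)*100 = 4.8574 %


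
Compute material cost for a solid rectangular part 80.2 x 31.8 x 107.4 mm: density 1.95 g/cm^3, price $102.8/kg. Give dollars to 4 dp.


V = 80.2 * 31.8 * 107.4 = 273908.664 mm^3 = 273.908664 cm^3
Mass = 273.908664 * 1.95 / 1000 = 0.53412189 kg
Cost = 0.53412189 * 102.8 = 54.9077 $


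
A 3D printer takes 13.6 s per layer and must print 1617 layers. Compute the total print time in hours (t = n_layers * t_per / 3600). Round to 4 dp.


t = 1617 * 13.6 / 3600 = 6.1087 hrs


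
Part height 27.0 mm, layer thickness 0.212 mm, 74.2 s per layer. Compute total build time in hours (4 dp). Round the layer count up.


Layers = ceil(27.0/0.212) = 128
t = 128 * 74.2 / 3600 = 2.6382 hrs


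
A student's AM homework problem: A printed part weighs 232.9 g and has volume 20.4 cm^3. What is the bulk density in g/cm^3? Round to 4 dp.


rho = 232.9 / 20.4 = 11.4167 g/cm^3


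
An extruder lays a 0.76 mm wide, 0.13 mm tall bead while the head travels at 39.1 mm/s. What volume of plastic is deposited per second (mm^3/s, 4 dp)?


Rate = 0.76 * 0.13 * 39.1 = 3.8631 mm^3/s


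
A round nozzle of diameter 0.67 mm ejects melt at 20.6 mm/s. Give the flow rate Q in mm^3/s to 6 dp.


A = pi*(0.67/2)^2 = 0.35256524 mm^2
Q = 0.35256524 * 20.6 = 7.262844 mm^3/s


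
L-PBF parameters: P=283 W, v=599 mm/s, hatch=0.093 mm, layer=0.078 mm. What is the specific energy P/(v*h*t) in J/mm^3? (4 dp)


Build rate = 599 * 0.093 * 0.078 = 4.345146 mm^3/s
SE = 283 / 4.345146 = 65.1301 J/mm^3


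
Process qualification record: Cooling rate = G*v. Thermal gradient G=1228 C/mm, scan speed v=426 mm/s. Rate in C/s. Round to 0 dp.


CR = 1228 * 426 = 523128 C/s


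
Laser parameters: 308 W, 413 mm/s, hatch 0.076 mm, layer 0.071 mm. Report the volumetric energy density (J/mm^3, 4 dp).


E = 308 / (413*0.076*0.071) = 138.2066 J/mm^3


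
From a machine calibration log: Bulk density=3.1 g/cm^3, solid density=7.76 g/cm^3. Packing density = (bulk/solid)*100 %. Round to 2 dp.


Packing = (3.1/7.76)*100 = 39.95 %


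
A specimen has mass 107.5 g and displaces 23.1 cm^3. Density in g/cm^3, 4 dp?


rho = 107.5 / 23.1 = 4.6537 g/cm^3


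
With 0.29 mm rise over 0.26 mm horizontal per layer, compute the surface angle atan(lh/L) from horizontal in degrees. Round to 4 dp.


angle = atan(0.29/0.26) = 48.1221 degrees


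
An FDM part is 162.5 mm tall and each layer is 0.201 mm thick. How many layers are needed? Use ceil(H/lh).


Layers = ceil(162.5/0.201) = 809


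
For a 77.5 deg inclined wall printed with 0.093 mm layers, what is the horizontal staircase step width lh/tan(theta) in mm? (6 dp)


step = 0.093 / tan(77.5) = 0.020618 mm


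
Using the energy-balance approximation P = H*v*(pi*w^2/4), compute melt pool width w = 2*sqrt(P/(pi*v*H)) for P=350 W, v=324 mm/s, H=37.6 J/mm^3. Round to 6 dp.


w = 2*sqrt(350/(pi*324*37.6)) = 0.191259 mm


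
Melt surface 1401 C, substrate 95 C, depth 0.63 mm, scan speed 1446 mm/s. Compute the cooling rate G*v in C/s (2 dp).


G = (1401-95)/0.63 = 2073.01587302 C/mm
CR = 2073.01587302 * 1446 = 2997580.95 C/s


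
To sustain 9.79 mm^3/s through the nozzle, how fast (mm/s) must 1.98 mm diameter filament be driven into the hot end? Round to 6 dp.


A = pi*(1.98/2)^2 = 3.079075
v = 9.79 / 3.079075 = 3.179526 mm/s


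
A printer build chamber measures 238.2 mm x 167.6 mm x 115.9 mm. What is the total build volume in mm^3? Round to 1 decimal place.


V = 238.2 * 167.6 * 115.9 = 4626996.9 mm^3


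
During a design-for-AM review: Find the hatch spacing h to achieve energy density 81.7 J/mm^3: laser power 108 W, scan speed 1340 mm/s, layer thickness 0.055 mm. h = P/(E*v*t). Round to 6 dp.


h = 108 / (81.7*1340*0.055) = 0.017936 mm


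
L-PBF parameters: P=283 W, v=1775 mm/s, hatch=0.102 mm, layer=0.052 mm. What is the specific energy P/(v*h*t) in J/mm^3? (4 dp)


Build rate = 1775 * 0.102 * 0.052 = 9.4146 mm^3/s
SE = 283 / 9.4146 = 30.0597 J/mm^3


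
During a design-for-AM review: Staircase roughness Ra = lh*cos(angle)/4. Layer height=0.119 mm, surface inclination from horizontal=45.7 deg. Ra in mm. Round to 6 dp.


Ra = 0.119 * cos(45.7) / 4 = 0.020778 mm


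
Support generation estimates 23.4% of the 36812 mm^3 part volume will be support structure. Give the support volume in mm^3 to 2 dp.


V_support = 36812 * 0.234 = 8614.01 mm^3


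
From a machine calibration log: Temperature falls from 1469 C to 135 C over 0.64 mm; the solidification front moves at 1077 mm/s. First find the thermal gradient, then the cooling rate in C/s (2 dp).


G = (1469-135)/0.64 = 2084.375 C/mm
CR = 2084.375 * 1077 = 2244871.88 C/s


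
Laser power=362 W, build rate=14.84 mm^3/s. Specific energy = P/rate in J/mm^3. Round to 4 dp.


SE = 362 / 14.84 = 24.3935 J/mm^3


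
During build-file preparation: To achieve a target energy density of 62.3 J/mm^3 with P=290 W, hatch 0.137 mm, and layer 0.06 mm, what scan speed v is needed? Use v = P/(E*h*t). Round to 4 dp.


v = 290 / (62.3*0.137*0.06) = 566.289 mm/s


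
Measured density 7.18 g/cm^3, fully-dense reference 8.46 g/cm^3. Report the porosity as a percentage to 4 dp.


Porosity = (1-7.18/8.46)*100 = 15.13 %


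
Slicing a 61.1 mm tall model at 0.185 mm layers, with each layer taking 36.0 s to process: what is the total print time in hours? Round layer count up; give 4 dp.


Layers = ceil(61.1/0.185) = 331
t = 331 * 36.0 / 3600 = 3.31 hrs


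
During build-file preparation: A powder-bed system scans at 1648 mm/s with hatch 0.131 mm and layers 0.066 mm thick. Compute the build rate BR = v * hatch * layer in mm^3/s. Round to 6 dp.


Rate = 1648 * 0.131 * 0.066 = 14.248608 mm^3/s


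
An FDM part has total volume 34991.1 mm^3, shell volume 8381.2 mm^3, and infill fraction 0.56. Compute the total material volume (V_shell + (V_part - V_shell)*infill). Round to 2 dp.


V_infill = (34991.1 - 8381.2) * 0.56 = 14901.54
V_total = 8381.2 + 14901.54 = 23282.74 mm^3


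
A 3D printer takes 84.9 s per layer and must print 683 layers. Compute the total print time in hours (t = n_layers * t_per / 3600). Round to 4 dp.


t = 683 * 84.9 / 3600 = 16.1074 hrs


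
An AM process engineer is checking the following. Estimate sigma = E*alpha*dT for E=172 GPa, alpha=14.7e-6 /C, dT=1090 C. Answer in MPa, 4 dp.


sigma = 172*1000 * 14.7e-6 * 1090 = 2755.956 MPa


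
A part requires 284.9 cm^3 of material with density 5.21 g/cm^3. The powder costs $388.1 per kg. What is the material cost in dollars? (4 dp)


Mass = 284.9*5.21/1000 = 1.484329 kg
Cost = 1.484329 * 388.1 = 576.0681 $


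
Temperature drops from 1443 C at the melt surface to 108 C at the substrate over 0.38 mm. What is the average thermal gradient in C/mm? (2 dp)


G = (1443-108)/0.38 = 3513.16 C/mm


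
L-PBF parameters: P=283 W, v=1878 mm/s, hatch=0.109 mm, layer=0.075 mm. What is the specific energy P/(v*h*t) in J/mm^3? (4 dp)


Build rate = 1878 * 0.109 * 0.075 = 15.35265 mm^3/s
SE = 283 / 15.35265 = 18.4333 J/mm^3


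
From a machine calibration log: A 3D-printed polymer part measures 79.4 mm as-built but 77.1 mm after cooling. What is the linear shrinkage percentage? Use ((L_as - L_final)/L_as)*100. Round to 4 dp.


Shrinkage = ((79.4-77.1)/79.4)*100 = 2.8967 %


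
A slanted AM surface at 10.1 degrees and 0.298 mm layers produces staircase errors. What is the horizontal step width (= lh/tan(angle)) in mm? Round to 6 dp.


step = 0.298 / tan(10.1) = 1.672962 mm


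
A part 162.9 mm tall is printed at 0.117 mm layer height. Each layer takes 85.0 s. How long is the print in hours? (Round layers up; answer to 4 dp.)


Layers = ceil(162.9/0.117) = 1393
t = 1393 * 85.0 / 3600 = 32.8903 hrs


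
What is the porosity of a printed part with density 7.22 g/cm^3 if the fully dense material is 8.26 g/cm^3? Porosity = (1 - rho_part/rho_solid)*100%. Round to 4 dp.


Porosity = (1-7.22/8.26)*100 = 12.5908 %


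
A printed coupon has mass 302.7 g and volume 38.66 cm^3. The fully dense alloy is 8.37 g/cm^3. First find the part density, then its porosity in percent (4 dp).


rho_part = 302.7 / 38.66 = 7.82979824 g/cm^3
Porosity = (1 - 7.82979824/8.37)*100 = 6.454 %


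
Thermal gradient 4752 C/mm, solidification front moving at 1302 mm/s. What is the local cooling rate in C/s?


CR = 4752 * 1302 = 6187104 C/s


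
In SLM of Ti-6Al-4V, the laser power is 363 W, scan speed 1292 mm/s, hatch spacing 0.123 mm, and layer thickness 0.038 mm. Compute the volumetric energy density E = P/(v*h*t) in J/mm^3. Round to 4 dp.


E = 363 / (1292*0.123*0.038) = 60.1112 J/mm^3


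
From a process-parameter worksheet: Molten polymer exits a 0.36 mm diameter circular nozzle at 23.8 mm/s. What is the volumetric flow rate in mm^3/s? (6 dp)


A = pi*(0.36/2)^2 = 0.1017876 mm^2
Q = 0.1017876 * 23.8 = 2.422545 mm^3/s


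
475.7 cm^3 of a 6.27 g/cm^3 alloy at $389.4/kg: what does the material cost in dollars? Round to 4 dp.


Mass = 475.7*6.27/1000 = 2.982639 kg
Cost = 2.982639 * 389.4 = 1161.4396 $


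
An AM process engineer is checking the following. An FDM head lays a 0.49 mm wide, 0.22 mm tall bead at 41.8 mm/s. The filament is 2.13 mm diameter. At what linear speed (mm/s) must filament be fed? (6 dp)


Q = 0.49 * 0.22 * 41.8 = 4.50604 mm^3/s
A_fil = pi*(2.13/2)^2 = 3.56327293 mm^2
v_feed = 4.50604 / 3.56327293 = 1.264579 mm/s


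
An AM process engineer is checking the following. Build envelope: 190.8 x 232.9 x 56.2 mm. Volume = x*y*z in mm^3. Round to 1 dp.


V = 190.8 * 232.9 * 56.2 = 2497377.4 mm^3


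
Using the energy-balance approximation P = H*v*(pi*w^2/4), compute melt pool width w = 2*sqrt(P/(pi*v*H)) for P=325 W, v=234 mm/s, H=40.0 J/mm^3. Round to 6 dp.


w = 2*sqrt(325/(pi*234*40.0)) = 0.210261 mm


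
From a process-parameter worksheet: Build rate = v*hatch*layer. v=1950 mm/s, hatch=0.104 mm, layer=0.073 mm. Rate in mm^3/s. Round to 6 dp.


Rate = 1950 * 0.104 * 0.073 = 14.8044 mm^3/s


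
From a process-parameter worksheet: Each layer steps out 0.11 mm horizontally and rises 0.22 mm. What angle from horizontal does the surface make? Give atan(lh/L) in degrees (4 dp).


angle = atan(0.22/0.11) = 63.4349 degrees


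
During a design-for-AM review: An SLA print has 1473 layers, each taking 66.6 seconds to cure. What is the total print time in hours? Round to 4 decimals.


t = 1473 * 66.6 / 3600 = 27.2505 hrs


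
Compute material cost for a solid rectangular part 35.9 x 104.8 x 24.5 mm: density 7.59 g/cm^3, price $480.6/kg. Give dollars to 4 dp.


V = 35.9 * 104.8 * 24.5 = 92176.84 mm^3 = 92.17684 cm^3
Mass = 92.17684 * 7.59 / 1000 = 0.69962222 kg
Cost = 0.69962222 * 480.6 = 336.2384 $


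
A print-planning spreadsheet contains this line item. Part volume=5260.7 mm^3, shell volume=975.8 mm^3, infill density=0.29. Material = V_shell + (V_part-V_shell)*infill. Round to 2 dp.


V_infill = (5260.7 - 975.8) * 0.29 = 1242.62
V_total = 975.8 + 1242.62 = 2218.42 mm^3


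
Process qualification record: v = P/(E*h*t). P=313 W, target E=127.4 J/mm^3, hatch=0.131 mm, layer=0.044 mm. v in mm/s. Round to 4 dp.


v = 313 / (127.4*0.131*0.044) = 426.2368 mm/s


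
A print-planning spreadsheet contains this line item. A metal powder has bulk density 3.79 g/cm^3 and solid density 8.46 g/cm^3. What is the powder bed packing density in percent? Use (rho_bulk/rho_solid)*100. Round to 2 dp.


Packing = (3.79/8.46)*100 = 44.8 %


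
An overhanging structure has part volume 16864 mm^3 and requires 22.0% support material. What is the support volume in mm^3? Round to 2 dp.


V_support = 16864 * 0.22 = 3710.08 mm^3


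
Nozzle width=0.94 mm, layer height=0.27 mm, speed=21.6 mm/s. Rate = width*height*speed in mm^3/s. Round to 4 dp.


Rate = 0.94 * 0.27 * 21.6 = 5.4821 mm^3/s


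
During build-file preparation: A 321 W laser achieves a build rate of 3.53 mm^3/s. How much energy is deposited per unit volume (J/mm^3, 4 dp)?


SE = 321 / 3.53 = 90.9348 J/mm^3


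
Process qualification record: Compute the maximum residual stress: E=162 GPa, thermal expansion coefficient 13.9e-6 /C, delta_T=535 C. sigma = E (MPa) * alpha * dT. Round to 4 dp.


sigma = 162*1000 * 13.9e-6 * 535 = 1204.713 MPa


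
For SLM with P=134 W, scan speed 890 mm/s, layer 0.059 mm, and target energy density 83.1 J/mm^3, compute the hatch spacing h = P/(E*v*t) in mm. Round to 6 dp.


h = 134 / (83.1*890*0.059) = 0.030709 mm


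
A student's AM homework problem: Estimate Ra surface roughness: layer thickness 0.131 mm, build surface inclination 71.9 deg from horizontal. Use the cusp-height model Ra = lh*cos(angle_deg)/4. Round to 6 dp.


Ra = 0.131 * cos(71.9) / 4 = 0.010175 mm


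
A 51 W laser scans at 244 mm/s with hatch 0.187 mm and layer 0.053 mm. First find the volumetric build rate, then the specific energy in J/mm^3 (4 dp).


Build rate = 244 * 0.187 * 0.053 = 2.418284 mm^3/s
SE = 51 / 2.418284 = 21.0893 J/mm^3


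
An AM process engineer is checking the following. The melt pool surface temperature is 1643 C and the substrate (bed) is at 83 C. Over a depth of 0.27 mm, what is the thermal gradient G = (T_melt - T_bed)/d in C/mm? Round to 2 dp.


G = (1643-83)/0.27 = 5777.78 C/mm


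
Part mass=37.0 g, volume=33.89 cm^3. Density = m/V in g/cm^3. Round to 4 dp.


rho = 37.0 / 33.89 = 1.0918 g/cm^3


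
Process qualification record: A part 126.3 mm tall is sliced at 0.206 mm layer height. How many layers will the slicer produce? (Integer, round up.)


Layers = ceil(126.3/0.206) = 614


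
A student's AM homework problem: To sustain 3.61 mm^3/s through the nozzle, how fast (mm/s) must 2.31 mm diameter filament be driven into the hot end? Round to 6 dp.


A = pi*(2.31/2)^2 = 4.190963
v = 3.61 / 4.190963 = 0.861377 mm/s


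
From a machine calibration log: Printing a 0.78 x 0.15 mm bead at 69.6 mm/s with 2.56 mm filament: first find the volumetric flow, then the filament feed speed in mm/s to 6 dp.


Q = 0.78 * 0.15 * 69.6 = 8.1432 mm^3/s
A_fil = pi*(2.56/2)^2 = 5.1471854 mm^2
v_feed = 8.1432 / 5.1471854 = 1.582069 mm/s


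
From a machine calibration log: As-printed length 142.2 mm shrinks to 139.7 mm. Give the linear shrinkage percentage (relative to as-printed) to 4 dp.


Shrinkage = ((142.2-139.7)/142.2)*100 = 1.7581 %


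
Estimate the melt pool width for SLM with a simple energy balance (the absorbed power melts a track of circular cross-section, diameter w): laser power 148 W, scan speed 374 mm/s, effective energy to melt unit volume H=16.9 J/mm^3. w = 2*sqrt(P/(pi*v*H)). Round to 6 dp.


w = 2*sqrt(148/(pi*374*16.9)) = 0.172666 mm


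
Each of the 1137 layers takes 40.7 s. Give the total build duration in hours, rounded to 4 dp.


t = 1137 * 40.7 / 3600 = 12.8544 hrs


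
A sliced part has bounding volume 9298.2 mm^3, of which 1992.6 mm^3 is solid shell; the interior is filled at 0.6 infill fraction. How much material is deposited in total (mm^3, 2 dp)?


V_infill = (9298.2 - 1992.6) * 0.6 = 4383.36
V_total = 1992.6 + 4383.36 = 6375.96 mm^3


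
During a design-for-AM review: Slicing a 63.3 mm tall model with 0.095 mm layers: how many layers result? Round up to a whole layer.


Layers = ceil(63.3/0.095) = 667


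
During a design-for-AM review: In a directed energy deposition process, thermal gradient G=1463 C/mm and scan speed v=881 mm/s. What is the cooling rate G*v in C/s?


CR = 1463 * 881 = 1288903 C/s


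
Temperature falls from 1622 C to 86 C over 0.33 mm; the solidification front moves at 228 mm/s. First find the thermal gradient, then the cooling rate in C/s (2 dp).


G = (1622-86)/0.33 = 4654.54545455 C/mm
CR = 4654.54545455 * 228 = 1061236.36 C/s


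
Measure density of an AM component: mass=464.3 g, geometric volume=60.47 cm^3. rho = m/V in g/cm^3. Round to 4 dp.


rho = 464.3 / 60.47 = 7.6782 g/cm^3


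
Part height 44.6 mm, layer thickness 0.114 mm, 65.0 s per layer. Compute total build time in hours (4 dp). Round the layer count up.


Layers = ceil(44.6/0.114) = 392
t = 392 * 65.0 / 3600 = 7.0778 hrs


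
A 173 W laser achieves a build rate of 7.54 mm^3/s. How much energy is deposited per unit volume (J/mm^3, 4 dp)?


SE = 173 / 7.54 = 22.9443 J/mm^3


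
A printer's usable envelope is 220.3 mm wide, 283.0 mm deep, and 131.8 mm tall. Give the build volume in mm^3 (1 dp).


V = 220.3 * 283.0 * 131.8 = 8217057.8 mm^3


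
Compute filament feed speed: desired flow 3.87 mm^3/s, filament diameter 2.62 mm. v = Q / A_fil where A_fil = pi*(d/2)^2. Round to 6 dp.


A = pi*(2.62/2)^2 = 5.391287
v = 3.87 / 5.391287 = 0.717825 mm/s


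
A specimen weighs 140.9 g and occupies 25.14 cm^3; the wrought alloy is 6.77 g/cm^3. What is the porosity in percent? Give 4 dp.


rho_part = 140.9 / 25.14 = 5.60461416 g/cm^3
Porosity = (1 - 5.60461416/6.77)*100 = 17.214 %


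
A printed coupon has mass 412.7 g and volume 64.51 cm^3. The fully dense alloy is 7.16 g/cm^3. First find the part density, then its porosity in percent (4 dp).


rho_part = 412.7 / 64.51 = 6.39745776 g/cm^3
Porosity = (1 - 6.39745776/7.16)*100 = 10.65 %


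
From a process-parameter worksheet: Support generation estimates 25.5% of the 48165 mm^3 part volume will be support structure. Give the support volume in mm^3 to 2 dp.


V_support = 48165 * 0.255 = 12282.08 mm^3


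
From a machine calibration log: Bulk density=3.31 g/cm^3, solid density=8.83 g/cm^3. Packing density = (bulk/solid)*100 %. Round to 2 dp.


Packing = (3.31/8.83)*100 = 37.49 %


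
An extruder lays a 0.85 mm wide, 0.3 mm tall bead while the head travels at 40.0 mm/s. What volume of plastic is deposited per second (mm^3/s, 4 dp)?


Rate = 0.85 * 0.3 * 40.0 = 10.2 mm^3/s


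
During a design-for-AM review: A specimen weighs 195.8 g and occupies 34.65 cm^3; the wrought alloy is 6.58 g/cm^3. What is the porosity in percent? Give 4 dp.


rho_part = 195.8 / 34.65 = 5.65079365 g/cm^3
Porosity = (1 - 5.65079365/6.58)*100 = 14.1217 %


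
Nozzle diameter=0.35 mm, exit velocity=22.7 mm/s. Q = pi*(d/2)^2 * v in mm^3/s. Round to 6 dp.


A = pi*(0.35/2)^2 = 0.09621128 mm^2
Q = 0.09621128 * 22.7 = 2.183996 mm^3/s


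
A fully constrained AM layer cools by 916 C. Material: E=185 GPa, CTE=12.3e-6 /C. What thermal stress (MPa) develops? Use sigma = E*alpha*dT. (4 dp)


sigma = 185*1000 * 12.3e-6 * 916 = 2084.358 MPa


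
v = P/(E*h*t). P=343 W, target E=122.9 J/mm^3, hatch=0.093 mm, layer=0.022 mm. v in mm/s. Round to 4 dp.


v = 343 / (122.9*0.093*0.022) = 1364.0698 mm/s


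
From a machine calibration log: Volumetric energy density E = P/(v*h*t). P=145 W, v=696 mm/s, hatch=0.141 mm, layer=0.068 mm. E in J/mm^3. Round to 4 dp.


E = 145 / (696*0.141*0.068) = 21.7285 J/mm^3


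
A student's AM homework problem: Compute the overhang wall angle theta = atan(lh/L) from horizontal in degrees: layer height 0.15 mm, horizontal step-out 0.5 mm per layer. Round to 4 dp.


angle = atan(0.15/0.5) = 16.6992 degrees


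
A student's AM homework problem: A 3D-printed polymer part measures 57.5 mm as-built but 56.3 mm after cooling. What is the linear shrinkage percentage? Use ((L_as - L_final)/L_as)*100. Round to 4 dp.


Shrinkage = ((57.5-56.3)/57.5)*100 = 2.087 %


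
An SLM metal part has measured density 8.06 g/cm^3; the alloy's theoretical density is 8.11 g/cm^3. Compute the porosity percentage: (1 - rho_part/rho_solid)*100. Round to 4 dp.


Porosity = (1-8.06/8.11)*100 = 0.6165 %


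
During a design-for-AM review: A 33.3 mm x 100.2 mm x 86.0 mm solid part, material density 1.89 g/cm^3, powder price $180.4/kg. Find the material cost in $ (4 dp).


V = 33.3 * 100.2 * 86.0 = 286952.76 mm^3 = 286.95276 cm^3
Mass = 286.95276 * 1.89 / 1000 = 0.54234072 kg
Cost = 0.54234072 * 180.4 = 97.8383 $


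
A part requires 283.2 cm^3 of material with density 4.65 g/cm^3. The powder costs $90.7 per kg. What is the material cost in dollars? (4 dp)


Mass = 283.2*4.65/1000 = 1.31688 kg
Cost = 1.31688 * 90.7 = 119.441 $


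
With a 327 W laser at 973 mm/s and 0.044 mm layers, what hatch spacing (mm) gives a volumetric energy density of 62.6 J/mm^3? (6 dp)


h = 327 / (62.6*973*0.044) = 0.122014 mm


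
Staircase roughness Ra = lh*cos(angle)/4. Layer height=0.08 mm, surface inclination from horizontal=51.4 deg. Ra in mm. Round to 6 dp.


Ra = 0.08 * cos(51.4) / 4 = 0.012478 mm


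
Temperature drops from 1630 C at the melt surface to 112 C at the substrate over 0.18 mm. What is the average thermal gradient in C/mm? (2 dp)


G = (1630-112)/0.18 = 8433.33 C/mm


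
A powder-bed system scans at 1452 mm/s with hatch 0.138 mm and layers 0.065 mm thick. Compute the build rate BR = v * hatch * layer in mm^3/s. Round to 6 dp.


Rate = 1452 * 0.138 * 0.065 = 13.02444 mm^3/s


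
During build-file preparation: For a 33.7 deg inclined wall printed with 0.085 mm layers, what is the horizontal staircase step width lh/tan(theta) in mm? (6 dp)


step = 0.085 / tan(33.7) = 0.127452 mm


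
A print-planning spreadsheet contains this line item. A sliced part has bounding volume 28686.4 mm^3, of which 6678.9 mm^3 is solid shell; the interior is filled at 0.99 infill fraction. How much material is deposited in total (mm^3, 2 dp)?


V_infill = (28686.4 - 6678.9) * 0.99 = 21787.43
V_total = 6678.9 + 21787.43 = 28466.33 mm^3


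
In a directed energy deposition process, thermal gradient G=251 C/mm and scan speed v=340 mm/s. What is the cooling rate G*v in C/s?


CR = 251 * 340 = 85340 C/s


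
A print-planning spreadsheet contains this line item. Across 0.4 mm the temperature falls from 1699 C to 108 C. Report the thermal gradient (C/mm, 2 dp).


G = (1699-108)/0.4 = 3977.5 C/mm


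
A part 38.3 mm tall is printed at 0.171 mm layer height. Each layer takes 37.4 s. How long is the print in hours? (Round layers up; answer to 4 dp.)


Layers = ceil(38.3/0.171) = 224
t = 224 * 37.4 / 3600 = 2.3271 hrs


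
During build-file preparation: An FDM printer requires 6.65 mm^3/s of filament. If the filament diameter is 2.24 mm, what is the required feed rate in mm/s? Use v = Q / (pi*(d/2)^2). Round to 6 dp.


A = pi*(2.24/2)^2 = 3.940814
v = 6.65 / 3.940814 = 1.687469 mm/s


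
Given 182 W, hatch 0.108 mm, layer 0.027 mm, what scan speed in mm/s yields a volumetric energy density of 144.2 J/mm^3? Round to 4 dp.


v = 182 / (144.2*0.108*0.027) = 432.8312 mm/s


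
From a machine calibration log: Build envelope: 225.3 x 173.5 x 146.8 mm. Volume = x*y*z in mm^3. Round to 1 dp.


V = 225.3 * 173.5 * 146.8 = 5738345.9 mm^3


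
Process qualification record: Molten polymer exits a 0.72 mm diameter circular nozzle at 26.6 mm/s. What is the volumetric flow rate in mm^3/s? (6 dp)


A = pi*(0.72/2)^2 = 0.40715041 mm^2
Q = 0.40715041 * 26.6 = 10.830201 mm^3/s


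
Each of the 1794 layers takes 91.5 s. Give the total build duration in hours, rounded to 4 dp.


t = 1794 * 91.5 / 3600 = 45.5975 hrs


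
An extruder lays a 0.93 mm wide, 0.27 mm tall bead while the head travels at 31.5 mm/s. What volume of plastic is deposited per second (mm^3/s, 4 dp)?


Rate = 0.93 * 0.27 * 31.5 = 7.9097 mm^3/s


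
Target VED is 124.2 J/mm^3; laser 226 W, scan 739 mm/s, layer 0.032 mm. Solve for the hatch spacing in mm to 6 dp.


h = 226 / (124.2*739*0.032) = 0.076947 mm


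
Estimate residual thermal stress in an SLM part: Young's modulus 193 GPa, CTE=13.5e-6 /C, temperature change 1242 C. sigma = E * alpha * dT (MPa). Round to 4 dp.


sigma = 193*1000 * 13.5e-6 * 1242 = 3236.031 MPa
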